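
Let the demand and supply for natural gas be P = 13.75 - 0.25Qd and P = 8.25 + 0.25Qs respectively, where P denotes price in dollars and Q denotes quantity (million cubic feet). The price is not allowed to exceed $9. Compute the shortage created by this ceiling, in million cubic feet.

16

Rearranging demand gives Qd = 55 - 4P; rearranging supply gives Qs = 4P - 33. Equilibrium: 55 - 4P = 4P - 33, so 88 = 8P and P* = 11, Q* = 11.
Since 9 < 11, the ceiling is binding.
At P = 9: Qd = 55 - 4·9 = 19 and Qs = 4·9 - 33 = 3.
Shortage = Qd - Qs = 19 - 3 = 16.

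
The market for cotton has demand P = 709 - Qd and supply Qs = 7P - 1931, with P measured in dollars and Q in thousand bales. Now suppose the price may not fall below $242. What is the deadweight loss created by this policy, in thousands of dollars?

0

Rearranging demand gives Qd = 709 - P. Without the control the market clears where 709 - P = 7P - 1931, i.e. P* = 330 and Q* = 379.
Since 242 is below P* = 330, the floor does not bind and the free-market outcome prevails.
Since the control does not bind, no trades are prevented and deadweight loss is zero.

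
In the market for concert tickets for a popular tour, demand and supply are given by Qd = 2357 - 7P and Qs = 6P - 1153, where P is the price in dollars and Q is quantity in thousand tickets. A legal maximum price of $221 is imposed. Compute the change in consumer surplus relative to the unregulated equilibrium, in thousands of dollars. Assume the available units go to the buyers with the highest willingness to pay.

Without the control the market clears where 2357 - 7P = 6P - 1153, i.e. P* = 270 and Q* = 467.
Since 221 < 270, the ceiling is binding.
At P = 221: Qd = 2357 - 7·221 = 810 and Qs = 6·221 - 1153 = 173.
Consumer surplus without the control is ½ · (2357/7 - 270) · 467 = 218089/14.
With the ceiling, 173 units are sold at 221 (assume they go to the highest-value buyers). The demand price at Q = 173 is 312, so CS = ½ · [(2357/7 - 221) + (312 - 221)] · 173 = 250331/14.
Change in consumer surplus = 250331/14 - 218089/14 = 2303.

2303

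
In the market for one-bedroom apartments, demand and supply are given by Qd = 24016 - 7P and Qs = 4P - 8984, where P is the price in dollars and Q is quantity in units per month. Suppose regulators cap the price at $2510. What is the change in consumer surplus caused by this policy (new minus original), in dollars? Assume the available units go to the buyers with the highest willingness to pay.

Setting quantity demanded equal to quantity supplied, 24016 - 7P = 4P - 8984, gives P* = 3000 and Q* = 3016.
Since 2510 < 3000, the ceiling is binding.
At P = 2510: Qd = 24016 - 7·2510 = 6446 and Qs = 4·2510 - 8984 = 1056.
Consumer surplus without the control is ½ · (24016/7 - 3000) · 3016 = 4548128/7.
With the ceiling, 1056 units are sold at 2510 (assume they go to the highest-value buyers). The demand price at Q = 1056 is 3280, so CS = ½ · [(24016/7 - 2510) + (3280 - 2510)] · 1056 = 6249408/7.
Change in consumer surplus = 6249408/7 - 4548128/7 = 243040.

243040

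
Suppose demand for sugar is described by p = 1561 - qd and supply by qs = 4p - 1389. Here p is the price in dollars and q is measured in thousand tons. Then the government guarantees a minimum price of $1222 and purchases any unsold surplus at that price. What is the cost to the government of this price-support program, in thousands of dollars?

Rearranging demand gives qd = 1561 - p. Equilibrium: 1561 - p = 4p - 1389, so 2950 = 5p and p* = 590, q* = 971.
Since 1222 > 590, the floor is binding.
At p = 1222: qd = 1561 - 1222 = 339 and qs = 4·1222 - 1389 = 3499.
Surplus = qs - qd = 3160.
Government expenditure = surplus × support price = 3160 × 1222 = 3861520.

3861520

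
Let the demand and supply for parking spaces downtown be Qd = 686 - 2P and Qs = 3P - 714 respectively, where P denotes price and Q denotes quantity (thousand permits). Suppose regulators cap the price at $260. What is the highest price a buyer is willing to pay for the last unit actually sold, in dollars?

Setting quantity demanded equal to quantity supplied, 686 - 2P = 3P - 714, gives P* = 280 and Q* = 126.
The ceiling of 260 is below the equilibrium price 280, so it binds.
At P = 260: Qd = 686 - 2·260 = 166 and Qs = 3·260 - 714 = 66.
Only 66 units reach the market. On the demand curve, the marginal buyer's willingness to pay at Q = 66 is (686 - 66)/2 = 310.

310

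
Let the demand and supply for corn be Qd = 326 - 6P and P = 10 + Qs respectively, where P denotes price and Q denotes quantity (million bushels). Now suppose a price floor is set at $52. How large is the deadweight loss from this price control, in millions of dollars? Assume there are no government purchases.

336

Rearranging supply gives Qs = P - 10. In a free market, 326 - 6P = P - 10 gives the equilibrium P* = 48, Q* = 38.
Since 52 > 48, the floor is binding.
At P = 52: Qd = 326 - 6·52 = 14 and Qs = 52 - 10 = 42.
Quantity traded falls to 14. At Q = 14 the demand price is (326 - 14)/6 = 52 and the supply price is 10 + 14 = 24.
Deadweight loss = ½ · (52 - 24) · (38 - 14) = ½ · 28 · 24 = 336.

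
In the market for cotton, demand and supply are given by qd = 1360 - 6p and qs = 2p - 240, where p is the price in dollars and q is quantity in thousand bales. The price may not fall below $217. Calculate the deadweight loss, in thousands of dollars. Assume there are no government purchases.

Equilibrium: 1360 - 6p = 2p - 240, so 1600 = 8p and p* = 200, q* = 160.
Since 217 > 200, the floor is binding.
At p = 217: qd = 1360 - 6·217 = 58 and qs = 2·217 - 240 = 194.
Quantity traded falls to 58. At q = 58 the demand price is (1360 - 58)/6 = 217 and the supply price is (240 + 58)/2 = 149.
Deadweight loss = ½ · (217 - 149) · (160 - 58) = ½ · 68 · 102 = 3468.

3468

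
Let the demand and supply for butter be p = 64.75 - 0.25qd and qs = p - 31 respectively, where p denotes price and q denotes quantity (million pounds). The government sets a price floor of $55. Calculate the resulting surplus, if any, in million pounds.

Rearranging demand gives qd = 259 - 4p. Without the control the market clears where 259 - 4p = p - 31, i.e. p* = 58 and q* = 27.
Since 55 is below p* = 58, the floor does not bind and the free-market outcome prevails.
Since the control does not bind, there is no surplus.

0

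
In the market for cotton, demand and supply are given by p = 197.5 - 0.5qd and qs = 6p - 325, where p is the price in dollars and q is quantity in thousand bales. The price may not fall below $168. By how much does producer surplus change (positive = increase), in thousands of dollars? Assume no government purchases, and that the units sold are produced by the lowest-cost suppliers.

Rearranging demand gives qd = 395 - 2p. Setting quantity demanded equal to quantity supplied, 395 - 2p = 6p - 325, gives p* = 90 and q* = 215.
The floor of 168 is above the equilibrium price 90, so it binds.
At p = 168: qd = 395 - 2·168 = 59 and qs = 6·168 - 325 = 683.
Producer surplus without the control is ½ · (90 - 325/6) · 215 = 46225/12.
With the floor, 59 units are sold at 168. The supply price at q = 59 is 64, so PS = ½ · [(168 - 325/6) + (168 - 64)] · 59 = 77113/12.
Change in producer surplus = 77113/12 - 46225/12 = 2574.

2574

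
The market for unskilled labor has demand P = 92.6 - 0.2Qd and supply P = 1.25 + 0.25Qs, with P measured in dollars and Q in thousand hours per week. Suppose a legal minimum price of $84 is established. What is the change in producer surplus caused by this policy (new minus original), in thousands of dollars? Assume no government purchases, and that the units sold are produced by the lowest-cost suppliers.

-1824

Rearranging demand gives Qd = 463 - 5P; rearranging supply gives Qs = 4P - 5. In a free market, 463 - 5P = 4P - 5 gives the equilibrium P* = 52, Q* = 203.
The floor of 84 is above the equilibrium price 52, so it binds.
At P = 84: Qd = 463 - 5·84 = 43 and Qs = 4·84 - 5 = 331.
Producer surplus without the control is ½ · (52 - 1.25) · 203 = 5151.125.
With the floor, 43 units are sold at 84. The supply price at Q = 43 is 12, so PS = ½ · [(84 - 1.25) + (84 - 12)] · 43 = 3327.125.
Change in producer surplus = 3327.125 - 5151.125 = -1824.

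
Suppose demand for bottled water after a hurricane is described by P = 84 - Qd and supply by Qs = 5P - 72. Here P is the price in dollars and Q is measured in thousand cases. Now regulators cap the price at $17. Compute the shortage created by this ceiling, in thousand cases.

54

Rearranging demand gives Qd = 84 - P. Equilibrium: 84 - P = 5P - 72, so 156 = 6P and P* = 26, Q* = 58.
Because the ceiling (17) lies below the market-clearing price, it is binding.
At P = 17: Qd = 84 - 17 = 67 and Qs = 5·17 - 72 = 13.
Shortage = Qd - Qs = 67 - 13 = 54.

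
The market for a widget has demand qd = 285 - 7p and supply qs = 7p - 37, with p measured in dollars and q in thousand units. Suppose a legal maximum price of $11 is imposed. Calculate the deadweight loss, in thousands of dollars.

1008

In a free market, 285 - 7p = 7p - 37 gives the equilibrium p* = 23, q* = 124.
Because the ceiling (11) lies below the market-clearing price, it is binding.
At p = 11: qd = 285 - 7·11 = 208 and qs = 7·11 - 37 = 40.
Quantity traded falls to 40. At q = 40 the demand price is (285 - 40)/7 = 35 and the supply price is (37 + 40)/7 = 11.
Deadweight loss = ½ · (35 - 11) · (124 - 40) = ½ · 24 · 84 = 1008.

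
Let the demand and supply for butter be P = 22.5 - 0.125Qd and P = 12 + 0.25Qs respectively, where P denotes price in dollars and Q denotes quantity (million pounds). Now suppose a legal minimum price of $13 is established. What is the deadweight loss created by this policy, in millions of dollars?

Rearranging demand gives Qd = 180 - 8P; rearranging supply gives Qs = 4P - 48. In a free market, 180 - 8P = 4P - 48 gives the equilibrium P* = 19, Q* = 28.
The floor of 13 is below the equilibrium price 19, so it is not binding; the market clears at P* = 19, Q* = 28.
Since the control does not bind, no trades are prevented and deadweight loss is zero.

0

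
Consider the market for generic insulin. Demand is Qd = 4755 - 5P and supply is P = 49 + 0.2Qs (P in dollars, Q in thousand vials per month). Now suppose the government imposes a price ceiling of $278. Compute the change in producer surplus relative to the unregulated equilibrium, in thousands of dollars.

-377400

Rearranging supply gives Qs = 5P - 245. Equilibrium: 4755 - 5P = 5P - 245, so 5000 = 10P and P* = 500, Q* = 2255.
The ceiling of 278 is below the equilibrium price 500, so it binds.
At P = 278: Qd = 4755 - 5·278 = 3365 and Qs = 5·278 - 245 = 1145.
Producer surplus without the control is ½ · (500 - 49) · 2255 = 508502.5.
With the ceiling, producers sell 1145 units at 278, so PS = ½ · (278 - 49) · 1145 = 131102.5.
Change in producer surplus = 131102.5 - 508502.5 = -377400.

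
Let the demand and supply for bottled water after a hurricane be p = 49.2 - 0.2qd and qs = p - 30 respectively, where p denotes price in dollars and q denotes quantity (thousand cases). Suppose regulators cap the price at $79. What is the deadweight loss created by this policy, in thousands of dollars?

0

Rearranging demand gives qd = 246 - 5p. Without the control the market clears where 246 - 5p = p - 30, i.e. p* = 46 and q* = 16.
The ceiling of 79 is above the equilibrium price 46, so it is not binding; the market clears at p* = 46, q* = 16.
Since the control does not bind, no trades are prevented and deadweight loss is zero.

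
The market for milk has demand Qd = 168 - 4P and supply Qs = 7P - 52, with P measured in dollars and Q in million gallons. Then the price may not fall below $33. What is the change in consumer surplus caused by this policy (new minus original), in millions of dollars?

-806

Without the control the market clears where 168 - 4P = 7P - 52, i.e. P* = 20 and Q* = 88.
Since 33 > 20, the floor is binding.
At P = 33: Qd = 168 - 4·33 = 36 and Qs = 7·33 - 52 = 179.
Consumer surplus without the control is ½ · (42 - 20) · 88 = 968.
With the floor, consumers buy 36 units at 33, so CS = ½ · (42 - 33) · 36 = 162.
Change in consumer surplus = 162 - 968 = -806.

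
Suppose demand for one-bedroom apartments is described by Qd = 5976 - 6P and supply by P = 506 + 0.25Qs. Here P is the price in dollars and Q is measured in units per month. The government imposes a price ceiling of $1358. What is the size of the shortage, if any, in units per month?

Rearranging supply gives Qs = 4P - 2024. Equilibrium: 5976 - 6P = 4P - 2024, so 8000 = 10P and P* = 800, Q* = 1176.
The ceiling of 1358 is above the equilibrium price 800, so it is not binding; the market clears at P* = 800, Q* = 1176.
Since the control does not bind, there is no shortage.

0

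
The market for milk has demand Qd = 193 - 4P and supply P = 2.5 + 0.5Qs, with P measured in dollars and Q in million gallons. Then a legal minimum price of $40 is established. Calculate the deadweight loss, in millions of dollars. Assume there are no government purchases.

Rearranging supply gives Qs = 2P - 5. In a free market, 193 - 4P = 2P - 5 gives the equilibrium P* = 33, Q* = 61.
Since 40 > 33, the floor is binding.
At P = 40: Qd = 193 - 4·40 = 33 and Qs = 2·40 - 5 = 75.
Quantity traded falls to 33. At Q = 33 the demand price is (193 - 33)/4 = 40 and the supply price is (5 + 33)/2 = 19.
Deadweight loss = ½ · (40 - 19) · (61 - 33) = ½ · 21 · 28 = 294.

294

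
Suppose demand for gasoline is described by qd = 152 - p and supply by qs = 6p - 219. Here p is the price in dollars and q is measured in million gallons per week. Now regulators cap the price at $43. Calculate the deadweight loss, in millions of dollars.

Setting quantity demanded equal to quantity supplied, 152 - p = 6p - 219, gives p* = 53 and q* = 99.
The ceiling of 43 is below the equilibrium price 53, so it binds.
At p = 43: qd = 152 - 43 = 109 and qs = 6·43 - 219 = 39.
Quantity traded falls to 39. At q = 39 the demand price is 152 - 39 = 113 and the supply price is (219 + 39)/6 = 43.
Deadweight loss = ½ · (113 - 43) · (99 - 39) = ½ · 70 · 60 = 2100.

2100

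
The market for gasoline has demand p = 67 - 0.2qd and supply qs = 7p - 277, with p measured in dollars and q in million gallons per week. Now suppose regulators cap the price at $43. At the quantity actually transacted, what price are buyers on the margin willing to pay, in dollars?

62.2

Rearranging demand gives qd = 335 - 5p. Equilibrium: 335 - 5p = 7p - 277, so 612 = 12p and p* = 51, q* = 80.
Since 43 < 51, the ceiling is binding.
At p = 43: qd = 335 - 5·43 = 120 and qs = 7·43 - 277 = 24.
Only 24 units reach the market. On the demand curve, the marginal buyer's willingness to pay at q = 24 is (335 - 24)/5 = 62.2.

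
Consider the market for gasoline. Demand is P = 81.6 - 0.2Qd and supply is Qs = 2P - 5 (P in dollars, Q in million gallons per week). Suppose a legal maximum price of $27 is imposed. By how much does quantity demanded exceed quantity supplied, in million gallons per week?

Rearranging demand gives Qd = 408 - 5P. Setting quantity demanded equal to quantity supplied, 408 - 5P = 2P - 5, gives P* = 59 and Q* = 113.
The ceiling of 27 is below the equilibrium price 59, so it binds.
At P = 27: Qd = 408 - 5·27 = 273 and Qs = 2·27 - 5 = 49.
Shortage = Qd - Qs = 273 - 49 = 224.

224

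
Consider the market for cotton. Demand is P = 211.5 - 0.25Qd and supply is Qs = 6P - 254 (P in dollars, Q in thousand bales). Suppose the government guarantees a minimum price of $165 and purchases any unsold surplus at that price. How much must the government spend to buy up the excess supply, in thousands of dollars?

90750

Rearranging demand gives Qd = 846 - 4P. Setting quantity demanded equal to quantity supplied, 846 - 4P = 6P - 254, gives P* = 110 and Q* = 406.
Since 165 > 110, the floor is binding.
At P = 165: Qd = 846 - 4·165 = 186 and Qs = 6·165 - 254 = 736.
Surplus = Qs - Qd = 550.
Government expenditure = surplus × support price = 550 × 165 = 90750.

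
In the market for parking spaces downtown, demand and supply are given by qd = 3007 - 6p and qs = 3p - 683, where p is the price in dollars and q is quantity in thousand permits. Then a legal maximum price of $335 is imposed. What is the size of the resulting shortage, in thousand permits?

675

Equilibrium: 3007 - 6p = 3p - 683, so 3690 = 9p and p* = 410, q* = 547.
The ceiling of 335 is below the equilibrium price 410, so it binds.
At p = 335: qd = 3007 - 6·335 = 997 and qs = 3·335 - 683 = 322.
Shortage = qd - qs = 997 - 322 = 675.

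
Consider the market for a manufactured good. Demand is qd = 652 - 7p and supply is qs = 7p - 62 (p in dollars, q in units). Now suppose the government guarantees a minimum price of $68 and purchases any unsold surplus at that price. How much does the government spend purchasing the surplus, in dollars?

Without the control the market clears where 652 - 7p = 7p - 62, i.e. p* = 51 and q* = 295.
Because the floor (68) lies above the market-clearing price, it is binding.
At p = 68: qd = 652 - 7·68 = 176 and qs = 7·68 - 62 = 414.
Surplus = qs - qd = 238.
Government expenditure = surplus × support price = 238 × 68 = 16184.

16184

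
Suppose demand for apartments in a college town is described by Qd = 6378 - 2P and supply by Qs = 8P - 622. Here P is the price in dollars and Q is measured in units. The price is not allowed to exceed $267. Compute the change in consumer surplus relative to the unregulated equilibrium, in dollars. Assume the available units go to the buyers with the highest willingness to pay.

-2344262

Equilibrium: 6378 - 2P = 8P - 622, so 7000 = 10P and P* = 700, Q* = 4978.
Because the ceiling (267) lies below the market-clearing price, it is binding.
At P = 267: Qd = 6378 - 2·267 = 5844 and Qs = 8·267 - 622 = 1514.
Consumer surplus without the control is ½ · (3189 - 700) · 4978 = 6195121.
With the ceiling, 1514 units are sold at 267 (assume they go to the highest-value buyers). The demand price at Q = 1514 is 2432, so CS = ½ · [(3189 - 267) + (2432 - 267)] · 1514 = 3850859.
Change in consumer surplus = 3850859 - 6195121 = -2344262.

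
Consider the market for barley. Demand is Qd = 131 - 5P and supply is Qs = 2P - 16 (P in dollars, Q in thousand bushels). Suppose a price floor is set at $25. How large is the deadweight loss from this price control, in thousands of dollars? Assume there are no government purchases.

140

Setting quantity demanded equal to quantity supplied, 131 - 5P = 2P - 16, gives P* = 21 and Q* = 26.
Because the floor (25) lies above the market-clearing price, it is binding.
At P = 25: Qd = 131 - 5·25 = 6 and Qs = 2·25 - 16 = 34.
Quantity traded falls to 6. At Q = 6 the demand price is (131 - 6)/5 = 25 and the supply price is (16 + 6)/2 = 11.
Deadweight loss = ½ · (25 - 11) · (26 - 6) = ½ · 14 · 20 = 140.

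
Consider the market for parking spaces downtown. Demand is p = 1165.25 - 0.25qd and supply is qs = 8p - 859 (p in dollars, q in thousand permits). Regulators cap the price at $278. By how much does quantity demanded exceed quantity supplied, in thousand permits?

2184

Rearranging demand gives qd = 4661 - 4p. In a free market, 4661 - 4p = 8p - 859 gives the equilibrium p* = 460, q* = 2821.
Since 278 < 460, the ceiling is binding.
At p = 278: qd = 4661 - 4·278 = 3549 and qs = 8·278 - 859 = 1365.
Shortage = qd - qs = 3549 - 1365 = 2184.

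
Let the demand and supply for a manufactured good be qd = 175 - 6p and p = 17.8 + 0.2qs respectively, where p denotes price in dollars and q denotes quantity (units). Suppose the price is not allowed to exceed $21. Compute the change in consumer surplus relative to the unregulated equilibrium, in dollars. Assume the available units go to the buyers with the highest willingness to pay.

29.25

Rearranging supply gives qs = 5p - 89. Equilibrium: 175 - 6p = 5p - 89, so 264 = 11p and p* = 24, q* = 31.
Since 21 < 24, the ceiling is binding.
At p = 21: qd = 175 - 6·21 = 49 and qs = 5·21 - 89 = 16.
Consumer surplus without the control is ½ · (175/6 - 24) · 31 = 961/12.
With the ceiling, 16 units are sold at 21 (assume they go to the highest-value buyers). The demand price at q = 16 is 26.5, so CS = ½ · [(175/6 - 21) + (26.5 - 21)] · 16 = 328/3.
Change in consumer surplus = 328/3 - 961/12 = 29.25.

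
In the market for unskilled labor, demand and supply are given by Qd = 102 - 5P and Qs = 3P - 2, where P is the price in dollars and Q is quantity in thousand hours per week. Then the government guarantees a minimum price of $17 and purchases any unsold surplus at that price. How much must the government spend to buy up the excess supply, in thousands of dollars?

Without the control the market clears where 102 - 5P = 3P - 2, i.e. P* = 13 and Q* = 37.
The floor of 17 is above the equilibrium price 13, so it binds.
At P = 17: Qd = 102 - 5·17 = 17 and Qs = 3·17 - 2 = 49.
Surplus = Qs - Qd = 32.
Government expenditure = surplus × support price = 32 × 17 = 544.

544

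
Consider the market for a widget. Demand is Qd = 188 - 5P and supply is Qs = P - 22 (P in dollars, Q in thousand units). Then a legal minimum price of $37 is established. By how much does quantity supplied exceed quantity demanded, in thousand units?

12

Setting quantity demanded equal to quantity supplied, 188 - 5P = P - 22, gives P* = 35 and Q* = 13.
Because the floor (37) lies above the market-clearing price, it is binding.
At P = 37: Qd = 188 - 5·37 = 3 and Qs = 37 - 22 = 15.
Surplus = Qs - Qd = 15 - 3 = 12.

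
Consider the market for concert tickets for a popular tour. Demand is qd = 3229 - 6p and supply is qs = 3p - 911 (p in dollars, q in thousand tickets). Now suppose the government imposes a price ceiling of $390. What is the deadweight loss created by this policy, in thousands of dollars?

Equilibrium: 3229 - 6p = 3p - 911, so 4140 = 9p and p* = 460, q* = 469.
The ceiling of 390 is below the equilibrium price 460, so it binds.
At p = 390: qd = 3229 - 6·390 = 889 and qs = 3·390 - 911 = 259.
Quantity traded falls to 259. At q = 259 the demand price is (3229 - 259)/6 = 495 and the supply price is (911 + 259)/3 = 390.
Deadweight loss = ½ · (495 - 390) · (469 - 259) = ½ · 105 · 210 = 11025.

11025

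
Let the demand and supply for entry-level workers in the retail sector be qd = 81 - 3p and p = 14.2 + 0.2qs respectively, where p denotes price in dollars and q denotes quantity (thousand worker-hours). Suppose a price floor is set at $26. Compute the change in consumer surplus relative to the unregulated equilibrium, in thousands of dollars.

-94.5

Rearranging supply gives qs = 5p - 71. Without the control the market clears where 81 - 3p = 5p - 71, i.e. p* = 19 and q* = 24.
Because the floor (26) lies above the market-clearing price, it is binding.
At p = 26: qd = 81 - 3·26 = 3 and qs = 5·26 - 71 = 59.
Consumer surplus without the control is ½ · (27 - 19) · 24 = 96.
With the floor, consumers buy 3 units at 26, so CS = ½ · (27 - 26) · 3 = 1.5.
Change in consumer surplus = 1.5 - 96 = -94.5.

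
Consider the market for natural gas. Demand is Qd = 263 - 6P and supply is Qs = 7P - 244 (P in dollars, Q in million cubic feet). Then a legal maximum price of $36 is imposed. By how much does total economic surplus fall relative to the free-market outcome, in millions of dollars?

Setting quantity demanded equal to quantity supplied, 263 - 6P = 7P - 244, gives P* = 39 and Q* = 29.
Because the ceiling (36) lies below the market-clearing price, it is binding.
At P = 36: Qd = 263 - 6·36 = 47 and Qs = 7·36 - 244 = 8.
Quantity traded falls to 8. At Q = 8 the demand price is (263 - 8)/6 = 42.5 and the supply price is (244 + 8)/7 = 36.
Deadweight loss = ½ · (42.5 - 36) · (29 - 8) = ½ · 6.5 · 21 = 68.25.

68.25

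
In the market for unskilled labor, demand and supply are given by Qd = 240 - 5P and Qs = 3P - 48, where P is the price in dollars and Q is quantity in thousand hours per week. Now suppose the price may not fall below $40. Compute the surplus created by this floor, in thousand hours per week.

Without the control the market clears where 240 - 5P = 3P - 48, i.e. P* = 36 and Q* = 60.
The floor of 40 is above the equilibrium price 36, so it binds.
At P = 40: Qd = 240 - 5·40 = 40 and Qs = 3·40 - 48 = 72.
Surplus = Qs - Qd = 72 - 40 = 32.

32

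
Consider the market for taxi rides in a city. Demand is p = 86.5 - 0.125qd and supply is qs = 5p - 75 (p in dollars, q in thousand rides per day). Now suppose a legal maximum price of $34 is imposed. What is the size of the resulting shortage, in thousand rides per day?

Rearranging demand gives qd = 692 - 8p. Equilibrium: 692 - 8p = 5p - 75, so 767 = 13p and p* = 59, q* = 220.
Since 34 < 59, the ceiling is binding.
At p = 34: qd = 692 - 8·34 = 420 and qs = 5·34 - 75 = 95.
Shortage = qd - qs = 420 - 95 = 325.

325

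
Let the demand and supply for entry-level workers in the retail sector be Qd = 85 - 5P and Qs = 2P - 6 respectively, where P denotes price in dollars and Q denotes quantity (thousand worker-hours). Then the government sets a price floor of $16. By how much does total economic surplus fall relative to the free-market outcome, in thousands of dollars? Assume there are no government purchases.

In a free market, 85 - 5P = 2P - 6 gives the equilibrium P* = 13, Q* = 20.
Since 16 > 13, the floor is binding.
At P = 16: Qd = 85 - 5·16 = 5 and Qs = 2·16 - 6 = 26.
Quantity traded falls to 5. At Q = 5 the demand price is (85 - 5)/5 = 16 and the supply price is (6 + 5)/2 = 5.5.
Deadweight loss = ½ · (16 - 5.5) · (20 - 5) = ½ · 10.5 · 15 = 78.75.

78.75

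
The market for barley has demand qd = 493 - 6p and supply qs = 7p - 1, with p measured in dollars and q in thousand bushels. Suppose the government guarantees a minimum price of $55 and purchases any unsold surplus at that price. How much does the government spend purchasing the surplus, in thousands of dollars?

In a free market, 493 - 6p = 7p - 1 gives the equilibrium p* = 38, q* = 265.
Because the floor (55) lies above the market-clearing price, it is binding.
At p = 55: qd = 493 - 6·55 = 163 and qs = 7·55 - 1 = 384.
Surplus = qs - qd = 221.
Government expenditure = surplus × support price = 221 × 55 = 12155.

12155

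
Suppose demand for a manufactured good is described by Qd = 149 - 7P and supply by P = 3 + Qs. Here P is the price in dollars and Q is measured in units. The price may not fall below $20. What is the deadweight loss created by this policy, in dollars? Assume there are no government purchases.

Rearranging supply gives Qs = P - 3. In a free market, 149 - 7P = P - 3 gives the equilibrium P* = 19, Q* = 16.
The floor of 20 is above the equilibrium price 19, so it binds.
At P = 20: Qd = 149 - 7·20 = 9 and Qs = 20 - 3 = 17.
Quantity traded falls to 9. At Q = 9 the demand price is (149 - 9)/7 = 20 and the supply price is 3 + 9 = 12.
Deadweight loss = ½ · (20 - 12) · (16 - 9) = ½ · 8 · 7 = 28.

28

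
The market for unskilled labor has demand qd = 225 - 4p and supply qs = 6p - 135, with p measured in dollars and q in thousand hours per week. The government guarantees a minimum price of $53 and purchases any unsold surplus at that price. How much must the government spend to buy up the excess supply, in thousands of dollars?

9010

Setting quantity demanded equal to quantity supplied, 225 - 4p = 6p - 135, gives p* = 36 and q* = 81.
Because the floor (53) lies above the market-clearing price, it is binding.
At p = 53: qd = 225 - 4·53 = 13 and qs = 6·53 - 135 = 183.
Surplus = qs - qd = 170.
Government expenditure = surplus × support price = 170 × 53 = 9010.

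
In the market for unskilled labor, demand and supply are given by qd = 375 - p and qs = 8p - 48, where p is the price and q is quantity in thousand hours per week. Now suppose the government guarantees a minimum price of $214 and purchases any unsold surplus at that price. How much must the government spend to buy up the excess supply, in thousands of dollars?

Without the control the market clears where 375 - p = 8p - 48, i.e. p* = 47 and q* = 328.
The floor of 214 is above the equilibrium price 47, so it binds.
At p = 214: qd = 375 - 214 = 161 and qs = 8·214 - 48 = 1664.
Surplus = qs - qd = 1503.
Government expenditure = surplus × support price = 1503 × 214 = 321642.

321642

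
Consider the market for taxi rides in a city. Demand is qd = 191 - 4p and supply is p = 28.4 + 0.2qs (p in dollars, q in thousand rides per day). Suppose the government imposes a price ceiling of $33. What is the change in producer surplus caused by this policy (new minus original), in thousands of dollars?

Rearranging supply gives qs = 5p - 142. Equilibrium: 191 - 4p = 5p - 142, so 333 = 9p and p* = 37, q* = 43.
The ceiling of 33 is below the equilibrium price 37, so it binds.
At p = 33: qd = 191 - 4·33 = 59 and qs = 5·33 - 142 = 23.
Producer surplus without the control is ½ · (37 - 28.4) · 43 = 184.9.
With the ceiling, producers sell 23 units at 33, so PS = ½ · (33 - 28.4) · 23 = 52.9.
Change in producer surplus = 52.9 - 184.9 = -132.

-132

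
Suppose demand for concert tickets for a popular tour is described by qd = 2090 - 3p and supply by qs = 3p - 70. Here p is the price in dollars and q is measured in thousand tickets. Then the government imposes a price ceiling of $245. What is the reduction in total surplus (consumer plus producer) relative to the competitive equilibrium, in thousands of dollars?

39675

Setting quantity demanded equal to quantity supplied, 2090 - 3p = 3p - 70, gives p* = 360 and q* = 1010.
Since 245 < 360, the ceiling is binding.
At p = 245: qd = 2090 - 3·245 = 1355 and qs = 3·245 - 70 = 665.
Quantity traded falls to 665. At q = 665 the demand price is (2090 - 665)/3 = 475 and the supply price is (70 + 665)/3 = 245.
Deadweight loss = ½ · (475 - 245) · (1010 - 665) = ½ · 230 · 345 = 39675.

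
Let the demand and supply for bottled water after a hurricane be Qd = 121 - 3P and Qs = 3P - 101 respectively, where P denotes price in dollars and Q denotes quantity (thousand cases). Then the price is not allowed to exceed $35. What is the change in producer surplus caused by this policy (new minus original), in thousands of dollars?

-14

In a free market, 121 - 3P = 3P - 101 gives the equilibrium P* = 37, Q* = 10.
The ceiling of 35 is below the equilibrium price 37, so it binds.
At P = 35: Qd = 121 - 3·35 = 16 and Qs = 3·35 - 101 = 4.
Producer surplus without the control is ½ · (37 - 101/3) · 10 = 50/3.
With the ceiling, producers sell 4 units at 35, so PS = ½ · (35 - 101/3) · 4 = 8/3.
Change in producer surplus = 8/3 - 50/3 = -14.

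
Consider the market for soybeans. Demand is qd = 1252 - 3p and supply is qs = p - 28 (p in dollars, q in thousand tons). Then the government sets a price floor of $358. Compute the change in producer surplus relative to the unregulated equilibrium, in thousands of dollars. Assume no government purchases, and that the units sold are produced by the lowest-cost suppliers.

266

Setting quantity demanded equal to quantity supplied, 1252 - 3p = p - 28, gives p* = 320 and q* = 292.
Because the floor (358) lies above the market-clearing price, it is binding.
At p = 358: qd = 1252 - 3·358 = 178 and qs = 358 - 28 = 330.
Producer surplus without the control is ½ · (320 - 28) · 292 = 42632.
With the floor, 178 units are sold at 358. The supply price at q = 178 is 206, so PS = ½ · [(358 - 28) + (358 - 206)] · 178 = 42898.
Change in producer surplus = 42898 - 42632 = 266.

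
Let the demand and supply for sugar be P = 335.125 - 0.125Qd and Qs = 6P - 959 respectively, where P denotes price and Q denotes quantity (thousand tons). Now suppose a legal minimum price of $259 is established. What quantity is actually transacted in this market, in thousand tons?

Rearranging demand gives Qd = 2681 - 8P. Without the control the market clears where 2681 - 8P = 6P - 959, i.e. P* = 260 and Q* = 601.
Since 259 is below P* = 260, the floor does not bind and the free-market outcome prevails.

601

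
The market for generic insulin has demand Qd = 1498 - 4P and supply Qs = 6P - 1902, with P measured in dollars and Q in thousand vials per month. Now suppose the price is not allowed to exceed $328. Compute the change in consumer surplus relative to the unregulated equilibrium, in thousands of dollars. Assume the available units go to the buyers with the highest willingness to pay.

In a free market, 1498 - 4P = 6P - 1902 gives the equilibrium P* = 340, Q* = 138.
The ceiling of 328 is below the equilibrium price 340, so it binds.
At P = 328: Qd = 1498 - 4·328 = 186 and Qs = 6·328 - 1902 = 66.
Consumer surplus without the control is ½ · (374.5 - 340) · 138 = 2380.5.
With the ceiling, 66 units are sold at 328 (assume they go to the highest-value buyers). The demand price at Q = 66 is 358, so CS = ½ · [(374.5 - 328) + (358 - 328)] · 66 = 2524.5.
Change in consumer surplus = 2524.5 - 2380.5 = 144.

144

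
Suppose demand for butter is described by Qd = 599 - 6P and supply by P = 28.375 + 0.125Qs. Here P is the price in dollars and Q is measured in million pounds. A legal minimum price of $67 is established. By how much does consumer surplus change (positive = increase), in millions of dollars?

-1768

Rearranging supply gives Qs = 8P - 227. Setting quantity demanded equal to quantity supplied, 599 - 6P = 8P - 227, gives P* = 59 and Q* = 245.
The floor of 67 is above the equilibrium price 59, so it binds.
At P = 67: Qd = 599 - 6·67 = 197 and Qs = 8·67 - 227 = 309.
Consumer surplus without the control is ½ · (599/6 - 59) · 245 = 60025/12.
With the floor, consumers buy 197 units at 67, so CS = ½ · (599/6 - 67) · 197 = 38809/12.
Change in consumer surplus = 38809/12 - 60025/12 = -1768.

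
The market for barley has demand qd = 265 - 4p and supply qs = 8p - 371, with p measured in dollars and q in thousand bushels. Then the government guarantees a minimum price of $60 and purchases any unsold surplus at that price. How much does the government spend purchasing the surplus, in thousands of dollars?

5040

Without the control the market clears where 265 - 4p = 8p - 371, i.e. p* = 53 and q* = 53.
The floor of 60 is above the equilibrium price 53, so it binds.
At p = 60: qd = 265 - 4·60 = 25 and qs = 8·60 - 371 = 109.
Surplus = qs - qd = 84.
Government expenditure = surplus × support price = 84 × 60 = 5040.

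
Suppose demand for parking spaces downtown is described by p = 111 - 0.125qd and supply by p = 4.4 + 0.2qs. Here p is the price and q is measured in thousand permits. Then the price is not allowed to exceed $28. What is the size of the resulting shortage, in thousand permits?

546

Rearranging demand gives qd = 888 - 8p; rearranging supply gives qs = 5p - 22. In a free market, 888 - 8p = 5p - 22 gives the equilibrium p* = 70, q* = 328.
Because the ceiling (28) lies below the market-clearing price, it is binding.
At p = 28: qd = 888 - 8·28 = 664 and qs = 5·28 - 22 = 118.
Shortage = qd - qs = 664 - 118 = 546.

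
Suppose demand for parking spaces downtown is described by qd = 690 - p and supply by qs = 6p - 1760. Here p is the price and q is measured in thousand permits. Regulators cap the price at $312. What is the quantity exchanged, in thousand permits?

Equilibrium: 690 - p = 6p - 1760, so 2450 = 7p and p* = 350, q* = 340.
Since 312 < 350, the ceiling is binding.
At p = 312: qd = 690 - 312 = 378 and qs = 6·312 - 1760 = 112.
The quantity actually transacted is the short side, supply: 112.

112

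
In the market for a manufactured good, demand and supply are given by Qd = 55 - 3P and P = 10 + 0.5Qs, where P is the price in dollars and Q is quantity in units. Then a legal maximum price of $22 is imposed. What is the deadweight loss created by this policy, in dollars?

0

Rearranging supply gives Qs = 2P - 20. Setting quantity demanded equal to quantity supplied, 55 - 3P = 2P - 20, gives P* = 15 and Q* = 10.
The ceiling of 22 is above the equilibrium price 15, so it is not binding; the market clears at P* = 15, Q* = 10.
Since the control does not bind, no trades are prevented and deadweight loss is zero.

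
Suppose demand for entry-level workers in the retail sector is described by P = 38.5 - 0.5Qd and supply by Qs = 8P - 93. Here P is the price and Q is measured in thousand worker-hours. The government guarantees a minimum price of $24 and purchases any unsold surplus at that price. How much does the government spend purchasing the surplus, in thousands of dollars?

1680

Rearranging demand gives Qd = 77 - 2P. Without the control the market clears where 77 - 2P = 8P - 93, i.e. P* = 17 and Q* = 43.
Because the floor (24) lies above the market-clearing price, it is binding.
At P = 24: Qd = 77 - 2·24 = 29 and Qs = 8·24 - 93 = 99.
Surplus = Qs - Qd = 70.
Government expenditure = surplus × support price = 70 × 24 = 1680.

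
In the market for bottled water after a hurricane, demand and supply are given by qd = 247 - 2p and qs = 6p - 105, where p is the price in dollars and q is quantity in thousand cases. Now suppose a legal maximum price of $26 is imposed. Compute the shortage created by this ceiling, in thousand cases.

144

Setting quantity demanded equal to quantity supplied, 247 - 2p = 6p - 105, gives p* = 44 and q* = 159.
The ceiling of 26 is below the equilibrium price 44, so it binds.
At p = 26: qd = 247 - 2·26 = 195 and qs = 6·26 - 105 = 51.
Shortage = qd - qs = 195 - 51 = 144.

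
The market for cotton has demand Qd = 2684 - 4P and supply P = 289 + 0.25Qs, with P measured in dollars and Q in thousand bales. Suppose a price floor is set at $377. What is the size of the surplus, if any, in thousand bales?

0

Rearranging supply gives Qs = 4P - 1156. Equilibrium: 2684 - 4P = 4P - 1156, so 3840 = 8P and P* = 480, Q* = 764.
Since 377 is below P* = 480, the floor does not bind and the free-market outcome prevails.
Since the control does not bind, there is no surplus.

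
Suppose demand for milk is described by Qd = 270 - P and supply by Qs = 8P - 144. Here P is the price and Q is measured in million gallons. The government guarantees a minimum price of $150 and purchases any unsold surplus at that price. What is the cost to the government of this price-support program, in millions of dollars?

140400

Without the control the market clears where 270 - P = 8P - 144, i.e. P* = 46 and Q* = 224.
Because the floor (150) lies above the market-clearing price, it is binding.
At P = 150: Qd = 270 - 150 = 120 and Qs = 8·150 - 144 = 1056.
Surplus = Qs - Qd = 936.
Government expenditure = surplus × support price = 936 × 150 = 140400.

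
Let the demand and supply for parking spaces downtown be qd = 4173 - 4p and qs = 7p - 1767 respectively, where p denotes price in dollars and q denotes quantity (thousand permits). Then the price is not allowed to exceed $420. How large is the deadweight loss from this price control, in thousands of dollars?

Equilibrium: 4173 - 4p = 7p - 1767, so 5940 = 11p and p* = 540, q* = 2013.
Since 420 < 540, the ceiling is binding.
At p = 420: qd = 4173 - 4·420 = 2493 and qs = 7·420 - 1767 = 1173.
Quantity traded falls to 1173. At q = 1173 the demand price is (4173 - 1173)/4 = 750 and the supply price is (1767 + 1173)/7 = 420.
Deadweight loss = ½ · (750 - 420) · (2013 - 1173) = ½ · 330 · 840 = 138600.

138600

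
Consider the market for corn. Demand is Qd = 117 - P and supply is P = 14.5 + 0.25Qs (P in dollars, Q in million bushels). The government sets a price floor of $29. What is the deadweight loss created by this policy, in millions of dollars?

Rearranging supply gives Qs = 4P - 58. Without the control the market clears where 117 - P = 4P - 58, i.e. P* = 35 and Q* = 82.
Since 29 is below P* = 35, the floor does not bind and the free-market outcome prevails.
Since the control does not bind, no trades are prevented and deadweight loss is zero.

0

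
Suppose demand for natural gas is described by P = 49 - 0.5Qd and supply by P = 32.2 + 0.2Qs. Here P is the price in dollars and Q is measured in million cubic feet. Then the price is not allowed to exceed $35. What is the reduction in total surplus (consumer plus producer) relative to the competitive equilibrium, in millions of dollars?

35

Rearranging demand gives Qd = 98 - 2P; rearranging supply gives Qs = 5P - 161. In a free market, 98 - 2P = 5P - 161 gives the equilibrium P* = 37, Q* = 24.
Because the ceiling (35) lies below the market-clearing price, it is binding.
At P = 35: Qd = 98 - 2·35 = 28 and Qs = 5·35 - 161 = 14.
Quantity traded falls to 14. At Q = 14 the demand price is (98 - 14)/2 = 42 and the supply price is (161 + 14)/5 = 35.
Deadweight loss = ½ · (42 - 35) · (24 - 14) = ½ · 7 · 10 = 35.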